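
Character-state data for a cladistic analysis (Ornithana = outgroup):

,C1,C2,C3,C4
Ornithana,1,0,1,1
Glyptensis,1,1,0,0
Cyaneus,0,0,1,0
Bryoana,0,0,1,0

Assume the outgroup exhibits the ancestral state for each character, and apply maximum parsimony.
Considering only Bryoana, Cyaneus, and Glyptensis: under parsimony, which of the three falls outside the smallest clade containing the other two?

Character polarity is set by the outgroup: the derived state is whichever differs from the outgroup's state, so for C1, C3, C4 the derived state is '0', and for the remaining characters it is '1'.
C1: derived state '0' in Bryoana and Cyaneus only — synapomorphy for {Bryoana, Cyaneus}.
C2: derived state '1' in Glyptensis only — an autapomorphy, so it tells us nothing about relationships among taxa.
C3: derived state '0' in Glyptensis only — an autapomorphy, so it tells us nothing about relationships among taxa.
C4 (derived state '0') is shared by all ingroup taxa — unites the whole ingroup.
Most parsimonious ingroup topology: (Glyptensis,(Cyaneus,Bryoana)).
Bryoana and Cyaneus share a more recent common ancestor with each other than either does with Glyptensis, so Glyptensis is the least closely related of the three.

Glyptensis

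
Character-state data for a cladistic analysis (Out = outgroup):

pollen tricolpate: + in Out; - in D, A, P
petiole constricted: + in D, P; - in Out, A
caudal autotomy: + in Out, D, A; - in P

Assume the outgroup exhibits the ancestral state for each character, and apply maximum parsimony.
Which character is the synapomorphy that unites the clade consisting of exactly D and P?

Character polarity is set by the outgroup: the derived state is whichever differs from the outgroup's state, so for pollen tricolpate, caudal autotomy the derived state is '-', and for the remaining characters it is '+'.
pollen tricolpate (derived state '-') is shared by all ingroup taxa — unites the whole ingroup.
petiole constricted: derived state '+' in D and P only — synapomorphy for {D, P}.
caudal autotomy (derived state '-') is unique to P (autapomorphy; uninformative for grouping).
Most parsimonious ingroup topology: ((D,P),A).
The clade {D, P} is supported by petiole constricted: its derived state '+' occurs in exactly those taxa and in no other taxon (including the outgroup).

petiole constricted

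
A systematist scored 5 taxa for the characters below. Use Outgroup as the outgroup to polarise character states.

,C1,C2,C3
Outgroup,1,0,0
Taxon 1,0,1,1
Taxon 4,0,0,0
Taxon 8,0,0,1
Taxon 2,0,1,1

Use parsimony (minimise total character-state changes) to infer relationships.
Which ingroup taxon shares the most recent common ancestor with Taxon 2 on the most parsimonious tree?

Taxon 1

Character polarity is set by the outgroup: the derived state is whichever differs from the outgroup's state, so for C1 the derived state is '0', and for the remaining characters it is '1'.
All ingroup taxa share the derived state '0' for C1; it defines the ingroup but does not resolve relationships within it.
C2: derived state '1' in Taxon 1 and Taxon 2 only — synapomorphy for {Taxon 1, Taxon 2}.
Only Taxon 1, Taxon 2, and Taxon 8 show the derived state '1' for C3, supporting them as a clade.
Most parsimonious ingroup topology: (((Taxon 1,Taxon 2),Taxon 8),Taxon 4).
Taxon 2 and Taxon 1 form a cherry on this tree, so they are sister taxa.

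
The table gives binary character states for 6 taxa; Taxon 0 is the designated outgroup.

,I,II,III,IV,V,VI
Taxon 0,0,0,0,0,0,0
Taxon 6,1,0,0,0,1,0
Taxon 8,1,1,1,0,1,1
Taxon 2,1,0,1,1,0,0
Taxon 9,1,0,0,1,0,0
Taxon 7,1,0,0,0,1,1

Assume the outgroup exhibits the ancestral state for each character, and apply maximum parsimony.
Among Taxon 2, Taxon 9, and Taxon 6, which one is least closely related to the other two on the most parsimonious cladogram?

The outgroup has state '0' for every character, so '1' is the derived state throughout.
All ingroup taxa share the derived state '1' for I; it defines the ingroup but does not resolve relationships within it.
II: derived state '1' in Taxon 8 only — an autapomorphy, so it tells us nothing about relationships among taxa.
III (state '1') occurs in Taxon 2 and Taxon 8 but conflicts with the nesting implied by the other characters — most parsimoniously interpreted as homoplasy.
IV (derived state '1') is shared by Taxon 2 and Taxon 9 — a synapomorphy uniting that clade.
V: derived state '1' in Taxon 6, Taxon 7, and Taxon 8 only — synapomorphy for {Taxon 6, Taxon 7, Taxon 8}.
VI (derived state '1') is shared by Taxon 7 and Taxon 8 — a synapomorphy uniting that clade.
Most parsimonious ingroup topology: ((Taxon 6,(Taxon 8,Taxon 7)),(Taxon 2,Taxon 9)).
Taxon 2 and Taxon 9 share a more recent common ancestor with each other than either does with Taxon 6, so Taxon 6 is the least closely related of the three.

Taxon 6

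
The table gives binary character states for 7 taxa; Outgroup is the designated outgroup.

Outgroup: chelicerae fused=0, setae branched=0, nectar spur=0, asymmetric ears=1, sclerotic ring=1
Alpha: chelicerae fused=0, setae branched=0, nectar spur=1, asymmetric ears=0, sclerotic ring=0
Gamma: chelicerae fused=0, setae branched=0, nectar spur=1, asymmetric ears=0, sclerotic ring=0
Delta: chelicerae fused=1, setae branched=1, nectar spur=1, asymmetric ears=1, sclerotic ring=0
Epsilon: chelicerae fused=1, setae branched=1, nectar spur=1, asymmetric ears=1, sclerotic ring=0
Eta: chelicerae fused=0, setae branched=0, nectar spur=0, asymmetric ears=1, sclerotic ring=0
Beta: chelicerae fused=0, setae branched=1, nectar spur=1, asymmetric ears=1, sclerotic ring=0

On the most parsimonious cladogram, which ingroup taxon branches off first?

Eta

Character polarity is set by the outgroup: the derived state is whichever differs from the outgroup's state, so for asymmetric ears, sclerotic ring the derived state is '0', and for the remaining characters it is '1'.
chelicerae fused (derived state '1') is shared by Delta and Epsilon — a synapomorphy uniting that clade.
Only Beta, Delta, and Epsilon show the derived state '1' for setae branched, supporting them as a clade.
nectar spur: derived state '1' in Alpha, Beta, Delta, Epsilon, and Gamma only — synapomorphy for {Alpha, Beta, Delta, Epsilon, Gamma}.
asymmetric ears (derived state '0') is shared by Alpha and Gamma — a synapomorphy uniting that clade.
All ingroup taxa share the derived state '0' for sclerotic ring; it defines the ingroup but does not resolve relationships within it.
Most parsimonious ingroup topology: (((Alpha,Gamma),((Delta,Epsilon),Beta)),Eta).
Eta is sister to the clade containing all other ingroup taxa, so it is the earliest-diverging (most basal) ingroup lineage.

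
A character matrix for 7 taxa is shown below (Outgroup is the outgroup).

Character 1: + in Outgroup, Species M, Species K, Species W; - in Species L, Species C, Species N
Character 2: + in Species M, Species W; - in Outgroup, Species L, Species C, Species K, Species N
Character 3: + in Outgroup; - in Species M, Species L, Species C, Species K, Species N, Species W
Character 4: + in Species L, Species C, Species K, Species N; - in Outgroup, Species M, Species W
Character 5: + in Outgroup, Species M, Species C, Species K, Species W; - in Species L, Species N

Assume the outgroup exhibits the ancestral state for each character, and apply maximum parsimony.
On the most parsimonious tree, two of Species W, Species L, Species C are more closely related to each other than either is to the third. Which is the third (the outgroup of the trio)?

Species W

Character polarity is set by the outgroup: the derived state is whichever differs from the outgroup's state, so for Character 1, Character 3, Character 5 the derived state is '-', and for the remaining characters it is '+'.
Character 1: derived state '-' in Species C, Species L, and Species N only — synapomorphy for {Species C, Species L, Species N}.
Only Species M and Species W show the derived state '+' for Character 2, supporting them as a clade.
Character 3 (derived state '-') is shared by all ingroup taxa — unites the whole ingroup.
Character 4 (derived state '+') is shared by Species C, Species K, Species L, and Species N — a synapomorphy uniting that clade.
Character 5 (derived state '-') is shared by Species L and Species N — a synapomorphy uniting that clade.
Most parsimonious ingroup topology: ((Species M,Species W),(((Species L,Species N),Species C),Species K)).
Species L and Species C share a more recent common ancestor with each other than either does with Species W, so Species W is the least closely related of the three.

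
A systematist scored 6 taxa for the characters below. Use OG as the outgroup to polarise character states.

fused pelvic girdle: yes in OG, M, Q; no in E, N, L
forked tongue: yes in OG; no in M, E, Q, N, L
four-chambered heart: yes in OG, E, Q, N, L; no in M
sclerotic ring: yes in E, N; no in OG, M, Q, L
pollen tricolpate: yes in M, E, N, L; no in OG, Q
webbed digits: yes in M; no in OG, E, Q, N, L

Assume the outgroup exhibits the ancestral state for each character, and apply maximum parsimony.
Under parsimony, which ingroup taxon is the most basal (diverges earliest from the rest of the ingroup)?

Character polarity is set by the outgroup: the derived state is whichever differs from the outgroup's state, so for fused pelvic girdle, forked tongue, four-chambered heart the derived state is 'no', and for the remaining characters it is 'yes'.
Only E, L, and N show the derived state 'no' for fused pelvic girdle, supporting them as a clade.
forked tongue (derived state 'no') is shared by all ingroup taxa — unites the whole ingroup.
four-chambered heart (derived state 'no') is unique to M (autapomorphy; uninformative for grouping).
Only E and N show the derived state 'yes' for sclerotic ring, supporting them as a clade.
pollen tricolpate (derived state 'yes') is shared by E, L, M, and N — a synapomorphy uniting that clade.
webbed digits (derived state 'yes') is unique to M (autapomorphy; uninformative for grouping).
Most parsimonious ingroup topology: ((M,((E,N),L)),Q).
Q is sister to the clade containing all other ingroup taxa, so it is the earliest-diverging (most basal) ingroup lineage.

Q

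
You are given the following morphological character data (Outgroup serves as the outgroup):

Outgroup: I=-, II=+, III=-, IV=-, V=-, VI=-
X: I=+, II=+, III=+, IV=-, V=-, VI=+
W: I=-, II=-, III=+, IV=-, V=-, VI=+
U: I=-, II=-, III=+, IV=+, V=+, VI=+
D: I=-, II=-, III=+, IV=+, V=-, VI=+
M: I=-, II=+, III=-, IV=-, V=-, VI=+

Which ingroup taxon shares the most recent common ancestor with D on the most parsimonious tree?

Character polarity is set by the outgroup: the derived state is whichever differs from the outgroup's state, so for II the derived state is '-', and for the remaining characters it is '+'.
I: derived state '+' in X only — an autapomorphy, so it tells us nothing about relationships among taxa.
Only D, U, and W show the derived state '-' for II, supporting them as a clade.
III: derived state '+' in D, U, W, and X only — synapomorphy for {D, U, W, X}.
IV: derived state '+' in D and U only — synapomorphy for {D, U}.
V: derived state '+' in U only — an autapomorphy, so it tells us nothing about relationships among taxa.
All ingroup taxa share the derived state '+' for VI; it defines the ingroup but does not resolve relationships within it.
Most parsimonious ingroup topology: ((X,(W,(U,D))),M).
D and U form a cherry on this tree, so they are sister taxa.

U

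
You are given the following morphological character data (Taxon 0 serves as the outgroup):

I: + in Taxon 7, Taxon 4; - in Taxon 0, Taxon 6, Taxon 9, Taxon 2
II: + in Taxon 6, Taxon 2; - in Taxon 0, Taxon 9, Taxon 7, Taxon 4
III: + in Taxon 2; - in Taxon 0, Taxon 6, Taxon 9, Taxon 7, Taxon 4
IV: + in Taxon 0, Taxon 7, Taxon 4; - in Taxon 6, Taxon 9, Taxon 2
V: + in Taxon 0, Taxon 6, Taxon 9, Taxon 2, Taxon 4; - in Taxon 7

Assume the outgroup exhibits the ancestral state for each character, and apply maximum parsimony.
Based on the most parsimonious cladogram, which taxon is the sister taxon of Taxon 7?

Taxon 4

Character polarity is set by the outgroup: the derived state is whichever differs from the outgroup's state, so for IV, V the derived state is '-', and for the remaining characters it is '+'.
Only Taxon 4 and Taxon 7 show the derived state '+' for I, supporting them as a clade.
Only Taxon 2 and Taxon 6 show the derived state '+' for II, supporting them as a clade.
III (derived state '+') is unique to Taxon 2 (autapomorphy; uninformative for grouping).
Only Taxon 2, Taxon 6, and Taxon 9 show the derived state '-' for IV, supporting them as a clade.
V: derived state '-' in Taxon 7 only — an autapomorphy, so it tells us nothing about relationships among taxa.
Most parsimonious ingroup topology: (((Taxon 6,Taxon 2),Taxon 9),(Taxon 7,Taxon 4)).
Taxon 7 and Taxon 4 form a cherry on this tree, so they are sister taxa.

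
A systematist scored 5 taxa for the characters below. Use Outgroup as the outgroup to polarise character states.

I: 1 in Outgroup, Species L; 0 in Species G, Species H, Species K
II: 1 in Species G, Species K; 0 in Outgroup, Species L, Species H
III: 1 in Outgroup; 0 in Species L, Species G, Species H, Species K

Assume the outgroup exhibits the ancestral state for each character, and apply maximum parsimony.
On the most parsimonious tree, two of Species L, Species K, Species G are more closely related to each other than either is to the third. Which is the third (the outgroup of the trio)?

Character polarity is set by the outgroup: the derived state is whichever differs from the outgroup's state, so for I, III the derived state is '0', and for the remaining characters it is '1'.
Only Species G, Species H, and Species K show the derived state '0' for I, supporting them as a clade.
Only Species G and Species K show the derived state '1' for II, supporting them as a clade.
All ingroup taxa share the derived state '0' for III; it defines the ingroup but does not resolve relationships within it.
Most parsimonious ingroup topology: (Species L,((Species G,Species K),Species H)).
Species K and Species G share a more recent common ancestor with each other than either does with Species L, so Species L is the least closely related of the three.

Species L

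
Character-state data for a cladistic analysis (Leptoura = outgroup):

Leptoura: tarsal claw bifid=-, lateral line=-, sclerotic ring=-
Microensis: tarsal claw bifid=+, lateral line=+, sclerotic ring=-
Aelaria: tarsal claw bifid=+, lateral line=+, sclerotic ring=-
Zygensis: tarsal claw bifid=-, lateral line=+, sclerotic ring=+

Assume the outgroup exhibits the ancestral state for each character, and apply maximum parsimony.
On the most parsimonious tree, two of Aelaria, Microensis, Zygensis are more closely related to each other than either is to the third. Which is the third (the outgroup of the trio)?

The outgroup has state '-' for every character, so '+' is the derived state throughout.
Only Aelaria and Microensis show the derived state '+' for tarsal claw bifid, supporting them as a clade.
lateral line (derived state '+') is shared by all ingroup taxa — unites the whole ingroup.
sclerotic ring (derived state '+') is unique to Zygensis (autapomorphy; uninformative for grouping).
Most parsimonious ingroup topology: ((Microensis,Aelaria),Zygensis).
Aelaria and Microensis share a more recent common ancestor with each other than either does with Zygensis, so Zygensis is the least closely related of the three.

Zygensis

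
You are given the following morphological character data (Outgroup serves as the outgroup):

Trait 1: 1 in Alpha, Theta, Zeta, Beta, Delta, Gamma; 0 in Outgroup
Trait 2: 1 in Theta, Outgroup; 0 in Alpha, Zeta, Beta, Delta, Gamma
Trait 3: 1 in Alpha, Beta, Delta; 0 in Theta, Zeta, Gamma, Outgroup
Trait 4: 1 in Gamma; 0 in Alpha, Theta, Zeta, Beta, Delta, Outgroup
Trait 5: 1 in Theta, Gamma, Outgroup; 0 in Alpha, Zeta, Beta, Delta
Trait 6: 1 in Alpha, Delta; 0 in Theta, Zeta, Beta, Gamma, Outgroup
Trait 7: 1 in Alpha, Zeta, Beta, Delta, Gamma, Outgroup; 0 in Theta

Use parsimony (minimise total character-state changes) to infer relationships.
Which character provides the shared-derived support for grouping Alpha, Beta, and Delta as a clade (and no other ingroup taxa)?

Trait 3

Character polarity is set by the outgroup: the derived state is whichever differs from the outgroup's state, so for Trait 2, Trait 5, Trait 7 the derived state is '0', and for the remaining characters it is '1'.
All ingroup taxa share the derived state '1' for Trait 1; it defines the ingroup but does not resolve relationships within it.
Only Alpha, Beta, Delta, Gamma, and Zeta show the derived state '0' for Trait 2, supporting them as a clade.
Only Alpha, Beta, and Delta show the derived state '1' for Trait 3, supporting them as a clade.
Trait 4: derived state '1' in Gamma only — an autapomorphy, so it tells us nothing about relationships among taxa.
Trait 5: derived state '0' in Alpha, Beta, Delta, and Zeta only — synapomorphy for {Alpha, Beta, Delta, Zeta}.
Only Alpha and Delta show the derived state '1' for Trait 6, supporting them as a clade.
Trait 7: derived state '0' in Theta only — an autapomorphy, so it tells us nothing about relationships among taxa.
Most parsimonious ingroup topology: ((((Beta,(Delta,Alpha)),Zeta),Gamma),Theta).
The clade {Alpha, Beta, Delta} is supported by Trait 3: its derived state '1' occurs in exactly those taxa and in no other taxon (including the outgroup).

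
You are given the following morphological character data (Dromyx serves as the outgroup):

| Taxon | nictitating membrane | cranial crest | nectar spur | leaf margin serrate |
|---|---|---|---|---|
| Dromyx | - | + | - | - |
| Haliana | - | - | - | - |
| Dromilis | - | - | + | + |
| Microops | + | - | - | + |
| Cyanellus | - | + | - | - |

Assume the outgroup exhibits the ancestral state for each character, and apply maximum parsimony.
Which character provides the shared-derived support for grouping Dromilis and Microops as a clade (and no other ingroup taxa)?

Character polarity is set by the outgroup: the derived state is whichever differs from the outgroup's state, so for cranial crest the derived state is '-', and for the remaining characters it is '+'.
nictitating membrane (derived state '+') is unique to Microops (autapomorphy; uninformative for grouping).
cranial crest: derived state '-' in Dromilis, Haliana, and Microops only — synapomorphy for {Dromilis, Haliana, Microops}.
nectar spur (derived state '+') is unique to Dromilis (autapomorphy; uninformative for grouping).
leaf margin serrate (derived state '+') is shared by Dromilis and Microops — a synapomorphy uniting that clade.
Most parsimonious ingroup topology: ((Haliana,(Dromilis,Microops)),Cyanellus).
The clade {Dromilis, Microops} is supported by leaf margin serrate: its derived state '+' occurs in exactly those taxa and in no other taxon (including the outgroup).

leaf margin serrate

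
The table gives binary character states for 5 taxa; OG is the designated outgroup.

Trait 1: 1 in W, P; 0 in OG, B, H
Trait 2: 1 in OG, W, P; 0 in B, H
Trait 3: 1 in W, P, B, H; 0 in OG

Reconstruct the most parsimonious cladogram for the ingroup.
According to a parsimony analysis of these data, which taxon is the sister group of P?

W

Character polarity is set by the outgroup: the derived state is whichever differs from the outgroup's state, so for Trait 2 the derived state is '0', and for the remaining characters it is '1'.
Only P and W show the derived state '1' for Trait 1, supporting them as a clade.
Trait 2 (derived state '0') is shared by B and H — a synapomorphy uniting that clade.
All ingroup taxa share the derived state '1' for Trait 3; it defines the ingroup but does not resolve relationships within it.
Most parsimonious ingroup topology: ((W,P),(B,H)).
P and W form a cherry on this tree, so they are sister taxa.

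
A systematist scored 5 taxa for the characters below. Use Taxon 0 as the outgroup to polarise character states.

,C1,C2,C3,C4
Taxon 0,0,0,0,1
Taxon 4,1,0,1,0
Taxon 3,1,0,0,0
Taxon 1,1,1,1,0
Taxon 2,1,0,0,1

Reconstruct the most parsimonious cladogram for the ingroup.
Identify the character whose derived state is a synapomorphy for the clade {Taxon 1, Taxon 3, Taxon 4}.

C4

Character polarity is set by the outgroup: the derived state is whichever differs from the outgroup's state, so for C4 the derived state is '0', and for the remaining characters it is '1'.
C1 (derived state '1') is shared by all ingroup taxa — unites the whole ingroup.
C2: derived state '1' in Taxon 1 only — an autapomorphy, so it tells us nothing about relationships among taxa.
C3: derived state '1' in Taxon 1 and Taxon 4 only — synapomorphy for {Taxon 1, Taxon 4}.
Only Taxon 1, Taxon 3, and Taxon 4 show the derived state '0' for C4, supporting them as a clade.
Most parsimonious ingroup topology: (((Taxon 4,Taxon 1),Taxon 3),Taxon 2).
The clade {Taxon 1, Taxon 3, Taxon 4} is supported by C4: its derived state '0' occurs in exactly those taxa and in no other taxon (including the outgroup).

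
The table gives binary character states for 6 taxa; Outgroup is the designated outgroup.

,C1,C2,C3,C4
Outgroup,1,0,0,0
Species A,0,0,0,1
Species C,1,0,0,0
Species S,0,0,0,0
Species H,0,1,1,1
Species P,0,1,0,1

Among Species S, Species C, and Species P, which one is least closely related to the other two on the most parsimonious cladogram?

Species C

Character polarity is set by the outgroup: the derived state is whichever differs from the outgroup's state, so for C1 the derived state is '0', and for the remaining characters it is '1'.
Only Species A, Species H, Species P, and Species S show the derived state '0' for C1, supporting them as a clade.
C2: derived state '1' in Species H and Species P only — synapomorphy for {Species H, Species P}.
C3: derived state '1' in Species H only — an autapomorphy, so it tells us nothing about relationships among taxa.
C4 (derived state '1') is shared by Species A, Species H, and Species P — a synapomorphy uniting that clade.
Most parsimonious ingroup topology: (((Species A,(Species H,Species P)),Species S),Species C).
Species P and Species S share a more recent common ancestor with each other than either does with Species C, so Species C is the least closely related of the three.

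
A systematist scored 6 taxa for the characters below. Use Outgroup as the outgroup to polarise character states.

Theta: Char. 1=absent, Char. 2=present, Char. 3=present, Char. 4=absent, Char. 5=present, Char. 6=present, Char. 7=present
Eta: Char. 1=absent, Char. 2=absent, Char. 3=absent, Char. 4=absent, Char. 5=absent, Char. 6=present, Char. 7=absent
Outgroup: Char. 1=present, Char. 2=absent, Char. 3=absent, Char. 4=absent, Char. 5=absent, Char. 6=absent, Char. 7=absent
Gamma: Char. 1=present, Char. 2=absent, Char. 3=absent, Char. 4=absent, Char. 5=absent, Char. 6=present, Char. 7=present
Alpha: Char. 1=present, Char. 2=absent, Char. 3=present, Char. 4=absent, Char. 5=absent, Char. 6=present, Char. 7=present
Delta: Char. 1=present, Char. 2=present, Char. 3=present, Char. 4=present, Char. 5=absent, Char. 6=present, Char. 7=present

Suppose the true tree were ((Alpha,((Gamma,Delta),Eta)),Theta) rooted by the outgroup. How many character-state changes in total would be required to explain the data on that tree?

12

Map each character onto ((Alpha,((Gamma,Delta),Eta)),Theta) (rooted by Outgroup) and count the minimum state changes it requires (Fitch parsimony):
Char. 1: 2; Char. 2: 2; Char. 3: 3; Char. 4: 1; Char. 5: 1; Char. 6: 1; Char. 7: 2.
Total tree length = 12.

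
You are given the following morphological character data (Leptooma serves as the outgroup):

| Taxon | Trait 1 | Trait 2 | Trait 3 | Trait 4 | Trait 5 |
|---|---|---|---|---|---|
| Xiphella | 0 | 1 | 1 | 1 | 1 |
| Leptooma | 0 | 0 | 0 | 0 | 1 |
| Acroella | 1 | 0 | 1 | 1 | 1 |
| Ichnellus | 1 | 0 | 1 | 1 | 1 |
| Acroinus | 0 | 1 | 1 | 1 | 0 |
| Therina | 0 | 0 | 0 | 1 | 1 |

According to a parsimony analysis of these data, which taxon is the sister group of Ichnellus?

Acroella

Character polarity is set by the outgroup: the derived state is whichever differs from the outgroup's state, so for Trait 5 the derived state is '0', and for the remaining characters it is '1'.
Only Acroella and Ichnellus show the derived state '1' for Trait 1, supporting them as a clade.
Trait 2 (derived state '1') is shared by Acroinus and Xiphella — a synapomorphy uniting that clade.
Trait 3: derived state '1' in Acroella, Acroinus, Ichnellus, and Xiphella only — synapomorphy for {Acroella, Acroinus, Ichnellus, Xiphella}.
Trait 4 (derived state '1') is shared by all ingroup taxa — unites the whole ingroup.
Trait 5 (derived state '0') is unique to Acroinus (autapomorphy; uninformative for grouping).
Most parsimonious ingroup topology: (((Ichnellus,Acroella),(Xiphella,Acroinus)),Therina).
Ichnellus and Acroella form a cherry on this tree, so they are sister taxa.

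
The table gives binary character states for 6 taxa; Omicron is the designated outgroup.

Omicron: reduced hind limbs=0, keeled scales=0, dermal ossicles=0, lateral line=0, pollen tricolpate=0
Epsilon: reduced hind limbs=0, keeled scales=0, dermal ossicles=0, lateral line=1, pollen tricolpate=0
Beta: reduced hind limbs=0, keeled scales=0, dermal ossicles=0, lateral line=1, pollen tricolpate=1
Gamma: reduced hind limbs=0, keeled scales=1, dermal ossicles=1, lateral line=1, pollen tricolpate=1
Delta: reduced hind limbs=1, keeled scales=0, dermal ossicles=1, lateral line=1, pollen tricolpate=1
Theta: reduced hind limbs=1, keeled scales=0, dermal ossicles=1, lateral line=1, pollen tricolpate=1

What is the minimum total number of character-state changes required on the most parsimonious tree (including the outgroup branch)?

5

The outgroup has state '0' for every character, so '1' is the derived state throughout.
reduced hind limbs (derived state '1') is shared by Delta and Theta — a synapomorphy uniting that clade.
keeled scales (derived state '1') is unique to Gamma (autapomorphy; uninformative for grouping).
dermal ossicles: derived state '1' in Delta, Gamma, and Theta only — synapomorphy for {Delta, Gamma, Theta}.
lateral line (derived state '1') is shared by all ingroup taxa — unites the whole ingroup.
Only Beta, Delta, Gamma, and Theta show the derived state '1' for pollen tricolpate, supporting them as a clade.
Most parsimonious ingroup topology: (Epsilon,(Beta,(Gamma,(Delta,Theta)))).
Changes per character on this tree: reduced hind limbs: 1; keeled scales: 1; dermal ossicles: 1; lateral line: 1; pollen tricolpate: 1.
Total = 5.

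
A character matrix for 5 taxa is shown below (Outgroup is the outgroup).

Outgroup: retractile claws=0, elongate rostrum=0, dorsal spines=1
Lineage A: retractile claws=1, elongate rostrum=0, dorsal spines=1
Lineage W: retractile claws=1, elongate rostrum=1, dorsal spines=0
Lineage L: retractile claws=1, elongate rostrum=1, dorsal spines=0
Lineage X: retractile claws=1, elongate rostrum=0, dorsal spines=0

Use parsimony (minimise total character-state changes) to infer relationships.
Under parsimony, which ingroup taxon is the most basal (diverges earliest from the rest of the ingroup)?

Character polarity is set by the outgroup: the derived state is whichever differs from the outgroup's state, so for dorsal spines the derived state is '0', and for the remaining characters it is '1'.
retractile claws (derived state '1') is shared by all ingroup taxa — unites the whole ingroup.
elongate rostrum (derived state '1') is shared by Lineage L and Lineage W — a synapomorphy uniting that clade.
dorsal spines (derived state '0') is shared by Lineage L, Lineage W, and Lineage X — a synapomorphy uniting that clade.
Most parsimonious ingroup topology: (Lineage A,((Lineage W,Lineage L),Lineage X)).
Lineage A is sister to the clade containing all other ingroup taxa, so it is the earliest-diverging (most basal) ingroup lineage.

Lineage A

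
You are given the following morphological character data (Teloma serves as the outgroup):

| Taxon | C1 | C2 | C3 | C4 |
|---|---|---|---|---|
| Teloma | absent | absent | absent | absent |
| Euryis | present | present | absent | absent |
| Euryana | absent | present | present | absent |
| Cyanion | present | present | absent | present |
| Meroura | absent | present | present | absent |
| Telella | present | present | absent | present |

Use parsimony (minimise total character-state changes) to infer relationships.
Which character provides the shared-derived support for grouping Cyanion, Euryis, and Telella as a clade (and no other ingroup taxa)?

The outgroup has state 'absent' for every character, so 'present' is the derived state throughout.
Only Cyanion, Euryis, and Telella show the derived state 'present' for C1, supporting them as a clade.
C2 (derived state 'present') is shared by all ingroup taxa — unites the whole ingroup.
C3 (derived state 'present') is shared by Euryana and Meroura — a synapomorphy uniting that clade.
C4: derived state 'present' in Cyanion and Telella only — synapomorphy for {Cyanion, Telella}.
Most parsimonious ingroup topology: ((Euryis,(Cyanion,Telella)),(Euryana,Meroura)).
The clade {Cyanion, Euryis, Telella} is supported by C1: its derived state 'present' occurs in exactly those taxa and in no other taxon (including the outgroup).

C1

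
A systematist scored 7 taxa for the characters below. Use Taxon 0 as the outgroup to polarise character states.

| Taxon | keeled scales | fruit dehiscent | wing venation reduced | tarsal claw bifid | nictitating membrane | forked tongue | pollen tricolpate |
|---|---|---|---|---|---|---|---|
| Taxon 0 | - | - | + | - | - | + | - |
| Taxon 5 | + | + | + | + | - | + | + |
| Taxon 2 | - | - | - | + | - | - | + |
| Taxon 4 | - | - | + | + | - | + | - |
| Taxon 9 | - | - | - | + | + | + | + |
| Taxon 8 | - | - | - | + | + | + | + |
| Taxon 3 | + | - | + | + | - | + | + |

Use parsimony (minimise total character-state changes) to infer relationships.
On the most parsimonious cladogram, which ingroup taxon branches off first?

Taxon 4

Character polarity is set by the outgroup: the derived state is whichever differs from the outgroup's state, so for wing venation reduced, forked tongue the derived state is '-', and for the remaining characters it is '+'.
Only Taxon 3 and Taxon 5 show the derived state '+' for keeled scales, supporting them as a clade.
fruit dehiscent (derived state '+') is unique to Taxon 5 (autapomorphy; uninformative for grouping).
wing venation reduced (derived state '-') is shared by Taxon 2, Taxon 8, and Taxon 9 — a synapomorphy uniting that clade.
tarsal claw bifid (derived state '+') is shared by all ingroup taxa — unites the whole ingroup.
Only Taxon 8 and Taxon 9 show the derived state '+' for nictitating membrane, supporting them as a clade.
forked tongue: derived state '-' in Taxon 2 only — an autapomorphy, so it tells us nothing about relationships among taxa.
pollen tricolpate: derived state '+' in Taxon 2, Taxon 3, Taxon 5, Taxon 8, and Taxon 9 only — synapomorphy for {Taxon 2, Taxon 3, Taxon 5, Taxon 8, Taxon 9}.
Most parsimonious ingroup topology: (((Taxon 5,Taxon 3),(Taxon 2,(Taxon 9,Taxon 8))),Taxon 4).
Taxon 4 is sister to the clade containing all other ingroup taxa, so it is the earliest-diverging (most basal) ingroup lineage.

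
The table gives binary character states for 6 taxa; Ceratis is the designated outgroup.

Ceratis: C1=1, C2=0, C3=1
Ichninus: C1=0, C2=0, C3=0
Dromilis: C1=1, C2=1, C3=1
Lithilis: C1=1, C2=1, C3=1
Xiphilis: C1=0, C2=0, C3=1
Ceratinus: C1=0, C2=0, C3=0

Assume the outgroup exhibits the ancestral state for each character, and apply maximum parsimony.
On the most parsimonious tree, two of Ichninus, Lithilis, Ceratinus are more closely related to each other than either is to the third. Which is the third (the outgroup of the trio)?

Lithilis

Character polarity is set by the outgroup: the derived state is whichever differs from the outgroup's state, so for C1, C3 the derived state is '0', and for the remaining characters it is '1'.
Only Ceratinus, Ichninus, and Xiphilis show the derived state '0' for C1, supporting them as a clade.
C2: derived state '1' in Dromilis and Lithilis only — synapomorphy for {Dromilis, Lithilis}.
C3 (derived state '0') is shared by Ceratinus and Ichninus — a synapomorphy uniting that clade.
Most parsimonious ingroup topology: (((Ichninus,Ceratinus),Xiphilis),(Dromilis,Lithilis)).
Ceratinus and Ichninus share a more recent common ancestor with each other than either does with Lithilis, so Lithilis is the least closely related of the three.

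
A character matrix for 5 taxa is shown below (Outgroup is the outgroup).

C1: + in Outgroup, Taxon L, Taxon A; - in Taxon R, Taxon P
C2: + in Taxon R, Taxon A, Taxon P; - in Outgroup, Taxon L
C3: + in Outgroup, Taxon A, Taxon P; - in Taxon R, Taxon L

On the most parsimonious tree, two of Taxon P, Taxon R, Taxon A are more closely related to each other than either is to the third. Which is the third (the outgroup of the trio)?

Taxon A

Character polarity is set by the outgroup: the derived state is whichever differs from the outgroup's state, so for C1, C3 the derived state is '-', and for the remaining characters it is '+'.
Only Taxon P and Taxon R show the derived state '-' for C1, supporting them as a clade.
C2: derived state '+' in Taxon A, Taxon P, and Taxon R only — synapomorphy for {Taxon A, Taxon P, Taxon R}.
C3 groups Taxon L and Taxon R, which is incompatible with the clades supported by the remaining characters; treating it as convergent (homoplasy) costs fewer steps than any alternative tree.
Most parsimonious ingroup topology: (Taxon L,(Taxon A,(Taxon R,Taxon P))).
Taxon P and Taxon R share a more recent common ancestor with each other than either does with Taxon A, so Taxon A is the least closely related of the three.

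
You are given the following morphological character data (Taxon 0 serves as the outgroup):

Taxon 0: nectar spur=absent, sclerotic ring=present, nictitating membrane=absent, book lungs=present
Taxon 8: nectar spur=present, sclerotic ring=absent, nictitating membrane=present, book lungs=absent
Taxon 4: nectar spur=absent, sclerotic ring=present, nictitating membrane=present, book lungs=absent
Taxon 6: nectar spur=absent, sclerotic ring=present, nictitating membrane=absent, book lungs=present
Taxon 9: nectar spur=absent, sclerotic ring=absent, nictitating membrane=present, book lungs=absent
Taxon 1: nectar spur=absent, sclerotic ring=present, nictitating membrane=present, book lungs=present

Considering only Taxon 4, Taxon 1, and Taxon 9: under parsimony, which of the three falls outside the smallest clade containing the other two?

Taxon 1

Character polarity is set by the outgroup: the derived state is whichever differs from the outgroup's state, so for sclerotic ring, book lungs the derived state is 'absent', and for the remaining characters it is 'present'.
nectar spur: derived state 'present' in Taxon 8 only — an autapomorphy, so it tells us nothing about relationships among taxa.
Only Taxon 8 and Taxon 9 show the derived state 'absent' for sclerotic ring, supporting them as a clade.
nictitating membrane (derived state 'present') is shared by Taxon 1, Taxon 4, Taxon 8, and Taxon 9 — a synapomorphy uniting that clade.
book lungs (derived state 'absent') is shared by Taxon 4, Taxon 8, and Taxon 9 — a synapomorphy uniting that clade.
Most parsimonious ingroup topology: ((((Taxon 8,Taxon 9),Taxon 4),Taxon 1),Taxon 6).
Taxon 4 and Taxon 9 share a more recent common ancestor with each other than either does with Taxon 1, so Taxon 1 is the least closely related of the three.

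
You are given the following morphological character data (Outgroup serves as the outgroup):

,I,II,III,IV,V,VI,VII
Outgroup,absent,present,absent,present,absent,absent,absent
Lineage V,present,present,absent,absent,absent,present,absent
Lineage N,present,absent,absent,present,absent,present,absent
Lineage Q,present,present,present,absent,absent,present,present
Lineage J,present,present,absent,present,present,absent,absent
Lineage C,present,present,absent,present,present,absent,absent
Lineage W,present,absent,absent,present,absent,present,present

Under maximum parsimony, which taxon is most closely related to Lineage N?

Character polarity is set by the outgroup: the derived state is whichever differs from the outgroup's state, so for II, IV the derived state is 'absent', and for the remaining characters it is 'present'.
I (derived state 'present') is shared by all ingroup taxa — unites the whole ingroup.
Only Lineage N and Lineage W show the derived state 'absent' for II, supporting them as a clade.
III: derived state 'present' in Lineage Q only — an autapomorphy, so it tells us nothing about relationships among taxa.
Only Lineage Q and Lineage V show the derived state 'absent' for IV, supporting them as a clade.
V (derived state 'present') is shared by Lineage C and Lineage J — a synapomorphy uniting that clade.
VI (derived state 'present') is shared by Lineage N, Lineage Q, Lineage V, and Lineage W — a synapomorphy uniting that clade.
VII groups Lineage Q and Lineage W, which is incompatible with the clades supported by the remaining characters; treating it as convergent (homoplasy) costs fewer steps than any alternative tree.
Most parsimonious ingroup topology: (((Lineage V,Lineage Q),(Lineage N,Lineage W)),(Lineage J,Lineage C)).
Lineage N and Lineage W form a cherry on this tree, so they are sister taxa.

Lineage W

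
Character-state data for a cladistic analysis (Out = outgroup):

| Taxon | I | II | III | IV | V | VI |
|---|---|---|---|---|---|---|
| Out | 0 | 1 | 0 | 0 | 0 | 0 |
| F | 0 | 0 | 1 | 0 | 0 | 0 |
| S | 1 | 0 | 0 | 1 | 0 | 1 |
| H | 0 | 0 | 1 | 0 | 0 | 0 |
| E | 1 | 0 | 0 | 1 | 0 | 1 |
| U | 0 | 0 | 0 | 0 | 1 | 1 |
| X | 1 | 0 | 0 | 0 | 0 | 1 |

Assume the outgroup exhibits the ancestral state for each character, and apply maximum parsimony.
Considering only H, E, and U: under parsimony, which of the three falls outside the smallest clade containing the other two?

Character polarity is set by the outgroup: the derived state is whichever differs from the outgroup's state, so for II the derived state is '0', and for the remaining characters it is '1'.
I (derived state '1') is shared by E, S, and X — a synapomorphy uniting that clade.
II (derived state '0') is shared by all ingroup taxa — unites the whole ingroup.
III (derived state '1') is shared by F and H — a synapomorphy uniting that clade.
IV (derived state '1') is shared by E and S — a synapomorphy uniting that clade.
V (derived state '1') is unique to U (autapomorphy; uninformative for grouping).
VI (derived state '1') is shared by E, S, U, and X — a synapomorphy uniting that clade.
Most parsimonious ingroup topology: ((F,H),(((S,E),X),U)).
E and U share a more recent common ancestor with each other than either does with H, so H is the least closely related of the three.

H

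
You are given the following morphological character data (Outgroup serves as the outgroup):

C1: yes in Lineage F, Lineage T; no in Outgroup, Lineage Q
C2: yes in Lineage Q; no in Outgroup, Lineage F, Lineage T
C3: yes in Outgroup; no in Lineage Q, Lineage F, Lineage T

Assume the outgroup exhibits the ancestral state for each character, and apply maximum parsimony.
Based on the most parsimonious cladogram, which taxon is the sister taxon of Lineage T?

Character polarity is set by the outgroup: the derived state is whichever differs from the outgroup's state, so for C3 the derived state is 'no', and for the remaining characters it is 'yes'.
Only Lineage F and Lineage T show the derived state 'yes' for C1, supporting them as a clade.
C2: derived state 'yes' in Lineage Q only — an autapomorphy, so it tells us nothing about relationships among taxa.
C3 (derived state 'no') is shared by all ingroup taxa — unites the whole ingroup.
Most parsimonious ingroup topology: (Lineage Q,(Lineage F,Lineage T)).
Lineage T and Lineage F form a cherry on this tree, so they are sister taxa.

Lineage F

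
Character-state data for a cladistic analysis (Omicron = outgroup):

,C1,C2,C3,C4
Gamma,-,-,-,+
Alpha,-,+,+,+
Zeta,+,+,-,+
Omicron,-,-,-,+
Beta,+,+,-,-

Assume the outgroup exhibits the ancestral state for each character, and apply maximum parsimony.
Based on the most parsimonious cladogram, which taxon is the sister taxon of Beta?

Character polarity is set by the outgroup: the derived state is whichever differs from the outgroup's state, so for C4 the derived state is '-', and for the remaining characters it is '+'.
C1: derived state '+' in Beta and Zeta only — synapomorphy for {Beta, Zeta}.
Only Alpha, Beta, and Zeta show the derived state '+' for C2, supporting them as a clade.
C3 (derived state '+') is unique to Alpha (autapomorphy; uninformative for grouping).
C4: derived state '-' in Beta only — an autapomorphy, so it tells us nothing about relationships among taxa.
Most parsimonious ingroup topology: ((Alpha,(Beta,Zeta)),Gamma).
Beta and Zeta form a cherry on this tree, so they are sister taxa.

Zeta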